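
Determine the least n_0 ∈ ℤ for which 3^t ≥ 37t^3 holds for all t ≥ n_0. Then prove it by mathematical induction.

At t = 9: 19683 < 26973, so the inequality fails and n_0 ≥ 10. We prove 3^t ≥ 37t^3 for all t ≥ 10.
Base step (t = 10): 3^t = 59049 and 37t^3 = 37000, so 59049 ≥ 37000.
For the inductive step, assume it holds for an arbitrary p ≥ 10, so 3^p ≥ 37p^3.
Then 3^(p + 1) = 3·(3^p) ≥ 3·(37p^3).
Also, for p ≥ 10 we have 3·(37p^3) ≥ 37(p+1)^3, since 3 ≥ (1 + 1/p)^3 for all p ≥ 10.
Combining, 3^(p + 1) ≥ 37(p+1)^3.
By induction, the statement is established for all t ≥ 10.
Hence the smallest such n_0 is 10.

n_0 = 10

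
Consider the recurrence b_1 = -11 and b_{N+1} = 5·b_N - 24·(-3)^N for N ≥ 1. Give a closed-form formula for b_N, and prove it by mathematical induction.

Computing the first terms: b_1 = -11, b_2 = 17, b_3 = -131. This suggests b_N = -(-3)^(N + 1) - 2·5^(N - 1).
For the base case N = 1: the formula gives -11 = -11 = b_1.
For the inductive step, assume it holds for an arbitrary r ≥ 1, so b_r = -(-3)^(r + 1) - 2·5^(r - 1).
Then b_{r+1} = 5·b_r - 24·(-3)^r = 5·(-(-3)^(r + 1) - 2·5^(r - 1)) - 24·(-3)^r = -(-3)^(r + 2) - 2·5^r = -(-3)^((r+1) + 1) - 2·5^((r+1) - 1),
which is the claimed formula at N = r+1.
By the principle of mathematical induction, the result holds for all N ≥ 1.

b_N = -(-3)^(N + 1) - 2·5^(N - 1)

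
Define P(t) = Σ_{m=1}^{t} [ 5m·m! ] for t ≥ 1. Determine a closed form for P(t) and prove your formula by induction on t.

P(t) = 5(t + 1)! - 5

We claim P(t) = 5(t + 1)! - 5 for all t ≥ 1.
When t = 1: P(1) = 5, and the closed form gives 5. They agree.
Inductive step: suppose the statement holds for some m ≥ 1, so P(m) = 5(m + 1)! - 5.
Then P(m+1) = P(m) + (5(m + 1)(m + 1)!) = (5(m + 1)! - 5) + (5(m + 1)(m + 1)!).
Simplifying, P(m+1) = 5((m+1) + 1)! - 5,
which is the closed form with t = m+1.
Hence, by induction on t, the claim holds for every t ≥ 1.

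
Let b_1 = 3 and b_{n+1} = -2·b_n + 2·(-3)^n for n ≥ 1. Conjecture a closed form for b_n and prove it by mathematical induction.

b_n = -3(-2)^(n - 1) - 2(-3)^n

Computing the first terms: b_1 = 3, b_2 = -12, b_3 = 42. This suggests b_n = -3(-2)^(n - 1) - 2(-3)^n.
Base case (n = 1): the formula gives 3 = 3 = b_1.
For the inductive step, assume it holds for an arbitrary m ≥ 1, so b_m = -3(-2)^(m - 1) - 2(-3)^m.
Then b_{m+1} = -2·b_m + 2·(-3)^m = -2·(-3(-2)^(m - 1) - 2(-3)^m) + 2·(-3)^m = -3(-2)^m - 2(-3)^(m + 1) = -3(-2)^((m+1) - 1) - 2(-3)^(m+1),
which is the claimed formula at n = m+1.
Hence, by induction on n, the claim holds for every n ≥ 1.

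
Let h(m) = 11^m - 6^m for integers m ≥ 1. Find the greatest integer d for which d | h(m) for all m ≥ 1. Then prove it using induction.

Computing the first values: h(1) = 5 and h(2) = 85; gcd(5, 85) = 5, so d ≤ 5.
We prove 5 | 11^m - 6^m for all m ≥ 1 by induction on m.
Base case (m = 1): h(1) = 5 = 5·(1), so 5 | h(1).
Inductive step: assume the claim holds for m = p, i.e. 5 | h(p). Then
11^{p+1} − 6^{p+1} = 11·11^p − 6·6^p = 11·(11^p − 6^p) + (5)·6^p. The first term is divisible by 5 by the inductive hypothesis, and the second term (5)·6^p is divisible by 5 since 5 | 5. Hence 5 | h(p+1).
By induction, the statement is established for all m ≥ 1.
Therefore the largest such d is 5.

d = 5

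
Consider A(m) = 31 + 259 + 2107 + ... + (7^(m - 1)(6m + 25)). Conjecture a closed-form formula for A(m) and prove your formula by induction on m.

We claim A(m) = 7^m(m + 4) - 4 for all m ≥ 1.
When m = 1: A(1) = 31, and the closed form gives 31. They agree.
For the inductive step, assume it holds for an arbitrary j ≥ 1, so A(j) = 7^j(j + 4) - 4.
Then A(j+1) = A(j) + (7^j(6j + 31)) = (7^j(j + 4) - 4) + (7^j(6j + 31)).
Simplifying, A(j+1) = 7·7^j·j + 35·7^j - 4 = 7^(j+1)((j+1) + 4) - 4,
which is the closed form with m = j+1.
Hence, by induction on m, the claim holds for every m ≥ 1.

A(m) = 7^m(m + 4) - 4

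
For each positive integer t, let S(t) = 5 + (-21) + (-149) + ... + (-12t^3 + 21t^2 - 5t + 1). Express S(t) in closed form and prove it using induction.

S(t) = -t(3t + 2)(t^2 - t - 1)

We claim S(t) = -t(3t + 2)(t^2 - t - 1) for all t ≥ 1.
Base case (t = 1): S(1) = 5, and the closed form gives 5. They agree.
Inductive step: assume the claim holds for t = m, so S(m) = m(-3m^3 + m^2 + 5m + 2).
Then S(m+1) = S(m) + (-12m^3 - 15m^2 + m + 5) = (m(-3m^3 + m^2 + 5m + 2)) + (-12m^3 - 15m^2 + m + 5).
Simplifying, S(m+1) = -(m + 1)(3m + 5)(m^2 + m - 1) = -(m+1)(3(m+1) + 2)((m+1)^2 - (m+1) - 1),
which is the closed form with t = m+1.
Hence, by induction on t, the claim holds for every t ≥ 1.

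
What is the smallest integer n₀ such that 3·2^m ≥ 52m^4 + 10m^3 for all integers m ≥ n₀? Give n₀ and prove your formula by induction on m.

n₀ = 22

At m = 21: 6291456 < 10205622, so the inequality fails and n₀ ≥ 22. We prove 3·2^m ≥ 52m^4 + 10m^3 for all m ≥ 22.
Base step (m = 22): 3·2^m = 12582912 and 52m^4 + 10m^3 = 12287792, so 12582912 ≥ 12287792.
Inductive step: suppose the statement holds for some k ≥ 22, so 3·2^k ≥ 52k^4 + 10k^3.
Then 3·2^(k + 1) = 2·(3·2^k) ≥ 2·(52k^4 + 10k^3).
Also, for k ≥ 22 we have 2·(52k^4 + 10k^3) ≥ 52(k+1)^4 + 10(k+1)^3, since 2·(52k^4 + 10k^3) − (52(k+1)^4 + 10(k+1)^3) = 52k^4 - 198k^3 - 342k^2 - 238k - 62, which is nonnegative for all k ≥ 22.
Combining, 3·2^(k + 1) ≥ 52(k+1)^4 + 10(k+1)^3.
By induction, the statement is established for all m ≥ 22.
Hence the smallest such n₀ is 22.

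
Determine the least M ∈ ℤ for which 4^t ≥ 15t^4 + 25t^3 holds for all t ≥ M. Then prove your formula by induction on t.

At t = 8: 65536 < 74240, so the inequality fails and M ≥ 9. We prove 4^t ≥ 15t^4 + 25t^3 for all t ≥ 9.
Base case (t = 9): 4^t = 262144 and 15t^4 + 25t^3 = 116640, so 262144 ≥ 116640.
For the inductive step, assume it holds for an arbitrary i ≥ 9, so 4^i ≥ 15i^4 + 25i^3.
Then 4^(i + 1) = 4·(4^i) ≥ 4·(15i^4 + 25i^3).
Also, for i ≥ 9 we have 4·(15i^4 + 25i^3) ≥ 15(i+1)^4 + 25(i+1)^3, since 4·(15i^4 + 25i^3) − (15(i+1)^4 + 25(i+1)^3) = 45i^4 + 15i^3 - 165i^2 - 135i - 40, which is nonnegative for all i ≥ 9.
Combining, 4^(i + 1) ≥ 15(i+1)^4 + 25(i+1)^3.
This completes the induction.
Hence the smallest such M is 9.

M = 9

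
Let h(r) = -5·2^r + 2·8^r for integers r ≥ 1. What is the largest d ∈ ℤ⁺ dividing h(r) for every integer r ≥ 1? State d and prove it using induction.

Computing the first values: h(1) = 6 and h(2) = 108; gcd(6, 108) = 6, so d ≤ 6.
We prove 6 | -5·2^r + 2·8^r for all r ≥ 1 by induction on r.
For the base case r = 1: h(1) = 6 = 6·(1), so 6 | h(1).
For the inductive step, assume it holds for an arbitrary j ≥ 1, i.e. 6 | h(j). Then
h(j+1) − 8·h(j) = (-5·2^(j+1) + 2·8^(j+1)) − 8·(-5·2^j + 2·8^j) = (-5)·2^j·(2 − 8) = (30)·2^j. Since 6 | h(j) by the inductive hypothesis, 6 | 8·h(j); and 6 | 30 since 30 = 6·5. Therefore 6 | h(j+1).
By induction, the statement is established for all r ≥ 1.
Therefore the largest such d is 6.

d = 6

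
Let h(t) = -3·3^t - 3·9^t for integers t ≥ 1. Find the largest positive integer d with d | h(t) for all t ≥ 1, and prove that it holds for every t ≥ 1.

Computing the first values: h(1) = -36 and h(2) = -270; gcd(-36, -270) = 18, so d ≤ 18.
We prove 18 | -3·3^t - 3·9^t for all t ≥ 1 by induction on t.
Base case (t = 1): h(1) = -36 = 18·(-2), so 18 | h(1).
For the inductive step, assume it holds for an arbitrary m ≥ 1, i.e. 18 | h(m). Then
h(m+1) − 9·h(m) = (-3·3^(m+1) - 3·9^(m+1)) − 9·(-3·3^m - 3·9^m) = (-3)·3^m·(3 − 9) = (18)·3^m. Since 18 | h(m) by the inductive hypothesis, 18 | 9·h(m); and 18 | 18 since 18 = 18·1. Therefore 18 | h(m+1).
By the principle of mathematical induction, the result holds for all t ≥ 1.
Therefore the largest such d is 18.

d = 18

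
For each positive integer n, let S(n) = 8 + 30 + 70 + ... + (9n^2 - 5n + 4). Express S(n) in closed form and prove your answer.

S(n) = n(3n^2 + 2n + 3)

We claim S(n) = n(3n^2 + 2n + 3) for all n ≥ 1.
Base case (n = 1): S(1) = 8, and the closed form gives 8. They agree.
For the inductive step, assume it holds for an arbitrary j ≥ 1, so S(j) = j(3j^2 + 2j + 3).
Then S(j+1) = S(j) + (9j^2 + 13j + 8) = (j(3j^2 + 2j + 3)) + (9j^2 + 13j + 8).
Simplifying, S(j+1) = (j + 1)(3j^2 + 8j + 8) = (j+1)(3(j+1)^2 + 2(j+1) + 3),
which is the closed form with n = j+1.
This completes the induction.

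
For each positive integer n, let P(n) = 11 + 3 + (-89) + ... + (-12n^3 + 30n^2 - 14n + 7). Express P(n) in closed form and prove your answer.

P(n) = -n(3n^3 - 4n^2 - 5n - 5)

We claim P(n) = -n(3n^3 - 4n^2 - 5n - 5) for all n ≥ 1.
Base case (n = 1): P(1) = 11, and the closed form gives 11. They agree.
Inductive step: suppose the statement holds for some j ≥ 1, so P(j) = j(-3j^3 + 4j^2 + 5j + 5).
Then P(j+1) = P(j) + (-12j^3 - 6j^2 + 10j + 11) = (j(-3j^3 + 4j^2 + 5j + 5)) + (-12j^3 - 6j^2 + 10j + 11).
Simplifying, P(j+1) = -(j + 1)(3j^3 + 5j^2 - 4j - 11) = -(j+1)(3(j+1)^3 - 4(j+1)^2 - 5(j+1) - 5),
which is the closed form with n = j+1.
Hence, by induction on n, the claim holds for every n ≥ 1.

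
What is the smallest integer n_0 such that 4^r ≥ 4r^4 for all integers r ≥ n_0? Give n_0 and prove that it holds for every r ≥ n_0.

At r = 6: 4096 < 5184, so the inequality fails and n_0 ≥ 7. We prove 4^r ≥ 4r^4 for all r ≥ 7.
Base case (r = 7): 4^r = 16384 and 4r^4 = 9604, so 16384 ≥ 9604.
For the inductive step, assume it holds for an arbitrary p ≥ 7, so 4^p ≥ 4p^4.
Then 4^(p + 1) = 4·(4^p) ≥ 4·(4p^4).
Also, for p ≥ 7 we have 4·(4p^4) ≥ 4(p+1)^4, since 4 ≥ (1 + 1/p)^4 for all p ≥ 7.
Combining, 4^(p + 1) ≥ 4(p+1)^4.
By induction, the statement is established for all r ≥ 7.
Hence the smallest such n_0 is 7.

n_0 = 7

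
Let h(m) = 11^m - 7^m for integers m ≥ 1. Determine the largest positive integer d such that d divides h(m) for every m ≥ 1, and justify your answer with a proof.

d = 4

Computing the first values: h(1) = 4 and h(2) = 72; gcd(4, 72) = 4, so d ≤ 4.
We prove 4 | 11^m - 7^m for all m ≥ 1 by induction on m.
For the base case m = 1: h(1) = 4 = 4·(1), so 4 | h(1).
Inductive step: suppose the statement holds for some i ≥ 1, i.e. 4 | h(i). Then
11^{i+1} − 7^{i+1} = 11·11^i − 7·7^i = 11·(11^i − 7^i) + (4)·7^i. The first term is divisible by 4 by the inductive hypothesis, and the second term (4)·7^i is divisible by 4 since 4 | 4. Hence 4 | h(i+1).
Hence, by induction on m, the claim holds for every m ≥ 1.
Therefore the largest such d is 4.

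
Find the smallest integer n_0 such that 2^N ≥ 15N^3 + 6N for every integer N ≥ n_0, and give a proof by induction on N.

At N = 15: 32768 < 50715, so the inequality fails and n_0 ≥ 16. We prove 2^N ≥ 15N^3 + 6N for all N ≥ 16.
Base case (N = 16): 2^N = 65536 and 15N^3 + 6N = 61536, so 65536 ≥ 61536.
Inductive step: suppose the statement holds for some i ≥ 16, so 2^i ≥ 15i^3 + 6i.
Then 2^(i + 1) = 2·(2^i) ≥ 2·(15i^3 + 6i).
Also, for i ≥ 16 we have 2·(15i^3 + 6i) ≥ 15(i+1)^3 + 6(i+1), since 2·(15i^3 + 6i) − (15(i+1)^3 + 6(i+1)) = 15i^3 - 45i^2 - 39i - 21, which is nonnegative for all i ≥ 16.
Combining, 2^(i + 1) ≥ 15(i+1)^3 + 6(i+1).
Hence, by induction on N, the claim holds for every N ≥ 16.
Hence the smallest such n_0 is 16.

n_0 = 16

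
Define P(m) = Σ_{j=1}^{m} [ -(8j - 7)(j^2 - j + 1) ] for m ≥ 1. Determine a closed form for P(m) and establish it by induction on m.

We claim P(m) = -m(2m^3 - m^2 + 2m - 2) for all m ≥ 1.
Base step (m = 1): P(1) = -1, and the closed form gives -1. They agree.
For the inductive step, assume it holds for an arbitrary j ≥ 1, so P(j) = j(-2j^3 + j^2 - 2j + 2).
Then P(j+1) = P(j) + ((j - (j + 1)^2)(8j + 1)) = (j(-2j^3 + j^2 - 2j + 2)) + ((j - (j + 1)^2)(8j + 1)).
Simplifying, P(j+1) = -(j + 1)(2j^3 + 5j^2 + 6j + 1) = -(j+1)(2(j+1)^3 - (j+1)^2 + 2(j+1) - 2),
which is the closed form with m = j+1.
This completes the induction.

P(m) = -m(2m^3 - m^2 + 2m - 2)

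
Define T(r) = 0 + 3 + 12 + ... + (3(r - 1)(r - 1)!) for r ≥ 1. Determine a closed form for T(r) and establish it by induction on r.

We claim T(r) = 3r! - 3 for all r ≥ 1.
For the base case r = 1: T(1) = 0, and the closed form gives 0. They agree.
For the inductive step, assume it holds for an arbitrary p ≥ 1, so T(p) = 3p! - 3.
Then T(p+1) = T(p) + (3p·p!) = (3p! - 3) + (3p·p!).
Simplifying, T(p+1) = 3(p+1)! - 3,
which is the closed form with r = p+1.
By the principle of mathematical induction, the result holds for all r ≥ 1.

T(r) = 3r! - 3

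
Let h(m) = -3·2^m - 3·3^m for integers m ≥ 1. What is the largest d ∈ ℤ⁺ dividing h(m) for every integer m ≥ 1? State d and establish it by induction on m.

Computing the first values: h(1) = -15 and h(2) = -39; gcd(-15, -39) = 3, so d ≤ 3.
We prove 3 | -3·2^m - 3·3^m for all m ≥ 1 by induction on m.
When m = 1: h(1) = -15 = 3·(-5), so 3 | h(1).
Suppose the result is true for m = p, i.e. 3 | h(p). Then
h(p+1) − 3·h(p) = (-3·2^(p+1) - 3·3^(p+1)) − 3·(-3·2^p - 3·3^p) = (-3)·2^p·(2 − 3) = (3)·2^p. Since 3 | h(p) by the inductive hypothesis, 3 | 3·h(p); and 3 | 3 since 3 = 3·1. Therefore 3 | h(p+1).
By induction, the statement is established for all m ≥ 1.
Therefore the largest such d is 3.

d = 3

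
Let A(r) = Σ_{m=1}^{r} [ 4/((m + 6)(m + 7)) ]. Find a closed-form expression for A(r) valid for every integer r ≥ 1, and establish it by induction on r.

A(r) = 4r/(7(r + 7))

We claim A(r) = 4r/(7(r + 7)) for all r ≥ 1.
Base case (r = 1): A(1) = 1/14, and the closed form gives 1/14. They agree.
Inductive step: suppose the statement holds for some m ≥ 1, so A(m) = 4m/(7(m + 7)).
Then A(m+1) = A(m) + (4/((m + 7)(m + 8))) = (4m/(7(m + 7))) + (4/((m + 7)(m + 8))).
Simplifying, A(m+1) = 4(m + 1)/(7(m + 8)) = 4(m+1)/(7((m+1) + 7)),
which is the closed form with r = m+1.
Hence, by induction on r, the claim holds for every r ≥ 1.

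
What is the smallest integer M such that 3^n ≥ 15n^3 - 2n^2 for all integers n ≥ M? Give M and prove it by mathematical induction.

M = 9

At n = 8: 6561 < 7552, so the inequality fails and M ≥ 9. We prove 3^n ≥ 15n^3 - 2n^2 for all n ≥ 9.
When n = 9: 3^n = 19683 and 15n^3 - 2n^2 = 10773, so 19683 ≥ 10773.
Inductive step: suppose the statement holds for some r ≥ 9, so 3^r ≥ 15r^3 - 2r^2.
Then 3^(r + 1) = 3·(3^r) ≥ 3·(15r^3 - 2r^2).
Also, for r ≥ 9 we have 3·(15r^3 - 2r^2) ≥ 15(r+1)^3 - 2(r+1)^2, since 3·(15r^3 - 2r^2) − (15(r+1)^3 - 2(r+1)^2) = 30r^3 - 49r^2 - 41r - 13, which is nonnegative for all r ≥ 9.
Combining, 3^(r + 1) ≥ 15(r+1)^3 - 2(r+1)^2.
Hence, by induction on n, the claim holds for every n ≥ 9.
Hence the smallest such M is 9.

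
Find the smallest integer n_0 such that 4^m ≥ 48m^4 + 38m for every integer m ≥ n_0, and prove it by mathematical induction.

n_0 = 10

At m = 9: 262144 < 315270, so the inequality fails and n_0 ≥ 10. We prove 4^m ≥ 48m^4 + 38m for all m ≥ 10.
Base case (m = 10): 4^m = 1048576 and 48m^4 + 38m = 480380, so 1048576 ≥ 480380.
Inductive step: suppose the statement holds for some r ≥ 10, so 4^r ≥ 48r^4 + 38r.
Then 4^(r + 1) = 4·(4^r) ≥ 4·(48r^4 + 38r).
Also, for r ≥ 10 we have 4·(48r^4 + 38r) ≥ 48(r+1)^4 + 38(r+1), since 4·(48r^4 + 38r) − (48(r+1)^4 + 38(r+1)) = 144r^4 - 192r^3 - 288r^2 - 78r - 86, which is nonnegative for all r ≥ 10.
Combining, 4^(r + 1) ≥ 48(r+1)^4 + 38(r+1).
By the principle of mathematical induction, the result holds for all m ≥ 10.
Hence the smallest such n_0 is 10.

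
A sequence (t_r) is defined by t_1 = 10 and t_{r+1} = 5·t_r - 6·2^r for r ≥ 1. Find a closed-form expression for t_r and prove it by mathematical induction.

t_r = 2^(r + 1) + 6·5^(r - 1)

Computing the first terms: t_1 = 10, t_2 = 38, t_3 = 166. This suggests t_r = 2^(r + 1) + 6·5^(r - 1).
Base step (r = 1): the formula gives 10 = 10 = t_1.
For the inductive step, assume it holds for an arbitrary j ≥ 1, so t_j = 2^(j + 1) + 6·5^(j - 1).
Then t_{j+1} = 5·t_j - 6·2^j = 5·(2^(j + 1) + 6·5^(j - 1)) - 6·2^j = 2^(j + 2) + 6·5^j = 2^((j+1) + 1) + 6·5^((j+1) - 1),
which is the claimed formula at r = j+1.
This completes the induction.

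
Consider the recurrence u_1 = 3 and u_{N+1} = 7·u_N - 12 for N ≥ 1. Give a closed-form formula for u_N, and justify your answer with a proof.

u_N = 7^(N - 1) + 2

Computing the first terms: u_1 = 3, u_2 = 9, u_3 = 51. This suggests u_N = 7^(N - 1) + 2.
Base step (N = 1): the formula gives 3 = 3 = u_1.
Inductive step: assume the claim holds for N = i, so u_i = 7^(i - 1) + 2.
Then u_{i+1} = 7·u_i - 12 = 7·(7^(i - 1) + 2) - 12 = 7^i + 2 = 7^((i+1) - 1) + 2,
which is the claimed formula at N = i+1.
By the principle of mathematical induction, the result holds for all N ≥ 1.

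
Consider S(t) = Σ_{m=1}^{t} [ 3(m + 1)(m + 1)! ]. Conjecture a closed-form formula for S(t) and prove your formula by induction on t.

We claim S(t) = 3(t + 2)! - 6 for all t ≥ 1.
Base step (t = 1): S(1) = 12, and the closed form gives 12. They agree.
Inductive step: assume the claim holds for t = m, so S(m) = 3(m + 2)! - 6.
Then S(m+1) = S(m) + (3(m + 2)(m + 2)!) = (3(m + 2)! - 6) + (3(m + 2)(m + 2)!).
Simplifying, S(m+1) = 3((m+1) + 2)! - 6,
which is the closed form with t = m+1.
This completes the induction.

S(t) = 3(t + 2)! - 6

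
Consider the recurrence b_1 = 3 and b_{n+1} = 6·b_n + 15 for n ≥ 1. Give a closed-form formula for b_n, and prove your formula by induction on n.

Computing the first terms: b_1 = 3, b_2 = 33, b_3 = 213. This suggests b_n = 6^n - 3.
For the base case n = 1: the formula gives 3 = 3 = b_1.
Inductive step: assume the claim holds for n = r, so b_r = 6^r - 3.
Then b_{r+1} = 6·b_r + 15 = 6·(6^r - 3) + 15 = 6^(r + 1) - 3,
which is the claimed formula at n = r+1.
By the principle of mathematical induction, the result holds for all n ≥ 1.

b_n = 6^n - 3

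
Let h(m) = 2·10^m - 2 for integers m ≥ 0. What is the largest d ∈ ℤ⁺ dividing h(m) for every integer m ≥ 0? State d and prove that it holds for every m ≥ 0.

d = 18

Computing the first values: h(0) = 0 and h(1) = 18; gcd(0, 18) = 18, so d ≤ 18.
We prove 18 | 2·10^m - 2 for all m ≥ 0 by induction on m.
For the base case m = 0: h(0) = 0 = 18·(0), so 18 | h(0).
Suppose the result is true for m = j, i.e. 18 | h(j). Then
h(j+1) = 2·10^(j+1) - 2 = 10·(2·10^j - 2) + 18 = 10·h(j) + 18. The first term is divisible by 18 by the inductive hypothesis, and 18 is divisible by 18. Hence 18 | h(j+1).
By the principle of mathematical induction, the result holds for all m ≥ 0.
Therefore the largest such d is 18.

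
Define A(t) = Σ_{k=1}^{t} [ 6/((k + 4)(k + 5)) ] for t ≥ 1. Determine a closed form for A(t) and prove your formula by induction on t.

A(t) = 6t/(5(t + 5))

We claim A(t) = 6t/(5(t + 5)) for all t ≥ 1.
When t = 1: A(1) = 1/5, and the closed form gives 1/5. They agree.
Inductive step: assume the claim holds for t = k, so A(k) = 6k/(5(k + 5)).
Then A(k+1) = A(k) + (6/((k + 5)(k + 6))) = (6k/(5(k + 5))) + (6/((k + 5)(k + 6))).
Simplifying, A(k+1) = 6(k + 1)/(5(k + 6)) = 6(k+1)/(5((k+1) + 5)),
which is the closed form with t = k+1.
Hence, by induction on t, the claim holds for every t ≥ 1.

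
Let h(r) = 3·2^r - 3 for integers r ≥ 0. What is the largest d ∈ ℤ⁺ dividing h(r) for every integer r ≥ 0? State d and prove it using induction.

d = 3

Computing the first values: h(0) = 0 and h(1) = 3; gcd(0, 3) = 3, so d ≤ 3.
We prove 3 | 3·2^r - 3 for all r ≥ 0 by induction on r.
Base step (r = 0): h(0) = 0 = 3·(0), so 3 | h(0).
Inductive step: suppose the statement holds for some m ≥ 0, i.e. 3 | h(m). Then
h(m+1) = 3·2^(m+1) - 3 = 2·(3·2^m - 3) + 3 = 2·h(m) + 3. The first term is divisible by 3 by the inductive hypothesis, and 3 is divisible by 3. Hence 3 | h(m+1).
Hence, by induction on r, the claim holds for every r ≥ 0.
Therefore the largest such d is 3.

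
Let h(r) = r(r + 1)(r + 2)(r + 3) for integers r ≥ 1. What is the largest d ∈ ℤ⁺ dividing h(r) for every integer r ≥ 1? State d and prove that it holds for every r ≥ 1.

d = 24

Computing the first values: h(1) = 24 and h(2) = 120; gcd(24, 120) = 24, so d ≤ 24.
We prove 24 | r(r + 1)(r + 2)(r + 3) for all r ≥ 1 by induction on r.
When r = 1: h(1) = 24 = 24·(1), so 24 | h(1).
For the inductive step, assume it holds for an arbitrary j ≥ 1, i.e. 24 | h(j). Then
h(j+1) − h(j) = (j+1)·(j+2)·(j+3)·(j+4) − j·(j+1)·(j+2)·(j+3) = (j+1)·(j+2)·(j+3)·[(j+4) − j] = 4·(j+1)·(j+2)·(j+3). The product of 3 consecutive integers is divisible by (3)! = 6, so h(j+1) − h(j) is divisible by 4·6 = 24. By the inductive hypothesis 24 | h(j), hence 24 | h(j+1).
By the principle of mathematical induction, the result holds for all r ≥ 1.
Therefore the largest such d is 24.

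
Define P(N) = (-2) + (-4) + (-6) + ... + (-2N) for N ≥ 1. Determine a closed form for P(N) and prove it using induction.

We claim P(N) = -N(N + 1) for all N ≥ 1.
When N = 1: P(1) = -2, and the closed form gives -2. They agree.
Inductive step: assume the claim holds for N = p, so P(p) = p(-p - 1).
Then P(p+1) = P(p) + (-2p - 2) = (p(-p - 1)) + (-2p - 2).
Simplifying, P(p+1) = -(p + 1)(p + 2) = -(p+1)((p+1) + 1),
which is the closed form with N = p+1.
Hence, by induction on N, the claim holds for every N ≥ 1.

P(N) = -N(N + 1)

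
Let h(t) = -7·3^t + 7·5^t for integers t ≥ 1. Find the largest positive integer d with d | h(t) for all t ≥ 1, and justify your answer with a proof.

Computing the first values: h(1) = 14 and h(2) = 112; gcd(14, 112) = 14, so d ≤ 14.
We prove 14 | -7·3^t + 7·5^t for all t ≥ 1 by induction on t.
For the base case t = 1: h(1) = 14 = 14·(1), so 14 | h(1).
Inductive step: suppose the statement holds for some r ≥ 1, i.e. 14 | h(r). Then
h(r+1) − 5·h(r) = (-7·3^(r+1) + 7·5^(r+1)) − 5·(-7·3^r + 7·5^r) = (-7)·3^r·(3 − 5) = (14)·3^r. Since 14 | h(r) by the inductive hypothesis, 14 | 5·h(r); and 14 | 14 since 14 = 14·1. Therefore 14 | h(r+1).
Hence, by induction on t, the claim holds for every t ≥ 1.
Therefore the largest such d is 14.

d = 14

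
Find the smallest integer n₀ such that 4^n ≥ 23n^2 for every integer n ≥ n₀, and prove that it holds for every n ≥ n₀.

At n = 4: 256 < 368, so the inequality fails and n₀ ≥ 5. We prove 4^n ≥ 23n^2 for all n ≥ 5.
When n = 5: 4^n = 1024 and 23n^2 = 575, so 1024 ≥ 575.
Inductive step: assume the claim holds for n = i, so 4^i ≥ 23i^2.
Then 4^(i + 1) = 4·(4^i) ≥ 4·(23i^2).
Also, for i ≥ 5 we have 4·(23i^2) ≥ 23(i+1)^2, since 4 ≥ (1 + 1/i)^2 for all i ≥ 5.
Combining, 4^(i + 1) ≥ 23(i+1)^2.
By the principle of mathematical induction, the result holds for all n ≥ 5.
Hence the smallest such n₀ is 5.

n₀ = 5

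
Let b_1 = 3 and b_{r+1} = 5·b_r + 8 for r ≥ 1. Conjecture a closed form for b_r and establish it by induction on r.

Computing the first terms: b_1 = 3, b_2 = 23, b_3 = 123. This suggests b_r = 5^r - 2.
For the base case r = 1: the formula gives 3 = 3 = b_1.
Suppose the result is true for r = m, so b_m = 5^m - 2.
Then b_{m+1} = 5·b_m + 8 = 5·(5^m - 2) + 8 = 5^(m + 1) - 2,
which is the claimed formula at r = m+1.
Hence, by induction on r, the claim holds for every r ≥ 1.

b_r = 5^r - 2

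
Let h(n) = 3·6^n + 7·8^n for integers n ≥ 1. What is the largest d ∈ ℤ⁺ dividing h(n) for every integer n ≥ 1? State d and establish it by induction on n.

d = 2

Computing the first values: h(1) = 74 and h(2) = 556; gcd(74, 556) = 2, so d ≤ 2.
We prove 2 | 3·6^n + 7·8^n for all n ≥ 1 by induction on n.
Base step (n = 1): h(1) = 74 = 2·(37), so 2 | h(1).
Suppose the result is true for n = p, i.e. 2 | h(p). Then
h(p+1) − 8·h(p) = (3·6^(p+1) + 7·8^(p+1)) − 8·(3·6^p + 7·8^p) = (3)·6^p·(6 − 8) = (-6)·6^p. Since 2 | h(p) by the inductive hypothesis, 2 | 8·h(p); and 2 | -6 since -6 = 2·-3. Therefore 2 | h(p+1).
This completes the induction.
Therefore the largest such d is 2.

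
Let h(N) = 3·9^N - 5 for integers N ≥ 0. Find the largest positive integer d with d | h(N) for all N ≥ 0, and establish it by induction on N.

Computing the first values: h(0) = -2 and h(1) = 22; gcd(-2, 22) = 2, so d ≤ 2.
We prove 2 | 3·9^N - 5 for all N ≥ 0 by induction on N.
When N = 0: h(0) = -2 = 2·(-1), so 2 | h(0).
Inductive step: assume the claim holds for N = i, i.e. 2 | h(i). Then
h(i+1) = 3·9^(i+1) - 5 = 9·(3·9^i - 5) + 40 = 9·h(i) + 40. The first term is divisible by 2 by the inductive hypothesis, and 40 is divisible by 2. Hence 2 | h(i+1).
By the principle of mathematical induction, the result holds for all N ≥ 0.
Therefore the largest such d is 2.

d = 2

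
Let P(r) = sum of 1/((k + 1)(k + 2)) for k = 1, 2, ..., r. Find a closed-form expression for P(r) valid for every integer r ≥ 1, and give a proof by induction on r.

We claim P(r) = r/(2(r + 2)) for all r ≥ 1.
For the base case r = 1: P(1) = 1/6, and the closed form gives 1/6. They agree.
Inductive step: suppose the statement holds for some k ≥ 1, so P(k) = k/(2(k + 2)).
Then P(k+1) = P(k) + (1/((k + 2)(k + 3))) = (k/(2(k + 2))) + (1/((k + 2)(k + 3))).
Simplifying, P(k+1) = (k + 1)/(2(k + 3)) = (k+1)/(2((k+1) + 2)),
which is the closed form with r = k+1.
By the principle of mathematical induction, the result holds for all r ≥ 1.

P(r) = r/(2(r + 2))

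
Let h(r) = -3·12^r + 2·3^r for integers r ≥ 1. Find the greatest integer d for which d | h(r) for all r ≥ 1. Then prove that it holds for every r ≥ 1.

Computing the first values: h(1) = -30 and h(2) = -414; gcd(-30, -414) = 6, so d ≤ 6.
We prove 6 | -3·12^r + 2·3^r for all r ≥ 1 by induction on r.
Base case (r = 1): h(1) = -30 = 6·(-5), so 6 | h(1).
Suppose the result is true for r = j, i.e. 6 | h(j). Then
h(j+1) − 12·h(j) = (-3·12^(j+1) + 2·3^(j+1)) − 12·(-3·12^j + 2·3^j) = (2)·3^j·(3 − 12) = (-18)·3^j. Since 6 | h(j) by the inductive hypothesis, 6 | 12·h(j); and 6 | -18 since -18 = 6·-3. Therefore 6 | h(j+1).
This completes the induction.
Therefore the largest such d is 6.

d = 6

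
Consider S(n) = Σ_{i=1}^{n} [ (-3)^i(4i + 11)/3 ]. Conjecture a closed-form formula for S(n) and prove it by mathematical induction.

We claim S(n) = (-3)^n(n + 3) - 3 for all n ≥ 1.
Base case (n = 1): S(1) = -15, and the closed form gives -15. They agree.
Suppose the result is true for n = i, so S(i) = (-3)^i(i + 3) - 3.
Then S(i+1) = S(i) + ((-3)^i(-4i - 15)) = ((-3)^i(i + 3) - 3) + ((-3)^i(-4i - 15)).
Simplifying, S(i+1) = -3(-3)^i·i - 12(-3)^i - 3 = (-3)^(i+1)((i+1) + 3) - 3,
which is the closed form with n = i+1.
This completes the induction.

S(n) = (-3)^n(n + 3) - 3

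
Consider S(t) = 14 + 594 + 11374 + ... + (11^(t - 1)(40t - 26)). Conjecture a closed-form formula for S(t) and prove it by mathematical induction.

We claim S(t) = 11^t(4t - 3) + 3 for all t ≥ 1.
For the base case t = 1: S(1) = 14, and the closed form gives 14. They agree.
Inductive step: assume the claim holds for t = p, so S(p) = 11^p(4p - 3) + 3.
Then S(p+1) = S(p) + (11^p(40p + 14)) = (11^p(4p - 3) + 3) + (11^p(40p + 14)).
Simplifying, S(p+1) = 44·11^p·p + 11·11^p + 3 = 11^(p+1)(4(p+1) - 3) + 3,
which is the closed form with t = p+1.
Hence, by induction on t, the claim holds for every t ≥ 1.

S(t) = 11^t(4t - 3) + 3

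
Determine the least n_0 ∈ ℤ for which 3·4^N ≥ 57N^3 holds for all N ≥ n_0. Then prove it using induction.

At N = 6: 12288 < 12312, so the inequality fails and n_0 ≥ 7. We prove 3·4^N ≥ 57N^3 for all N ≥ 7.
Base step (N = 7): 3·4^N = 49152 and 57N^3 = 19551, so 49152 ≥ 19551.
Suppose the result is true for N = p, so 3·4^p ≥ 57p^3.
Then 3·4^(p + 1) = 4·(3·4^p) ≥ 4·(57p^3).
Also, for p ≥ 7 we have 4·(57p^3) ≥ 57(p+1)^3, since 4 ≥ (1 + 1/p)^3 for all p ≥ 7.
Combining, 3·4^(p + 1) ≥ 57(p+1)^3.
By induction, the statement is established for all N ≥ 7.
Hence the smallest such n_0 is 7.

n_0 = 7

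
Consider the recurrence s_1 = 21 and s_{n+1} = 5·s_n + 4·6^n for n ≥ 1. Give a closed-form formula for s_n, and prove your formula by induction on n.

s_n = -3·5^(n - 1) + 4·6^n

Computing the first terms: s_1 = 21, s_2 = 129, s_3 = 789. This suggests s_n = -3·5^(n - 1) + 4·6^n.
Base case (n = 1): the formula gives 21 = 21 = s_1.
Suppose the result is true for n = m, so s_m = -3·5^(m - 1) + 4·6^m.
Then s_{m+1} = 5·s_m + 4·6^m = 5·(-3·5^(m - 1) + 4·6^m) + 4·6^m = -3·5^m + 4·6^(m + 1) = -3·5^((m+1) - 1) + 4·6^(m+1),
which is the claimed formula at n = m+1.
This completes the induction.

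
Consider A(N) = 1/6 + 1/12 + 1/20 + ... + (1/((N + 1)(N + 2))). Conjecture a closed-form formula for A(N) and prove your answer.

We claim A(N) = N/(2(N + 2)) for all N ≥ 1.
For the base case N = 1: A(1) = 1/6, and the closed form gives 1/6. They agree.
Inductive step: suppose the statement holds for some k ≥ 1, so A(k) = k/(2(k + 2)).
Then A(k+1) = A(k) + (1/((k + 2)(k + 3))) = (k/(2(k + 2))) + (1/((k + 2)(k + 3))).
Simplifying, A(k+1) = (k + 1)/(2(k + 3)) = (k+1)/(2((k+1) + 2)),
which is the closed form with N = k+1.
By induction, the statement is established for all N ≥ 1.

A(N) = N/(2(N + 2))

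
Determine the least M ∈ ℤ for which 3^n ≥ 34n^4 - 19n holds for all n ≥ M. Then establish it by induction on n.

M = 13

At n = 12: 531441 < 704796, so the inequality fails and M ≥ 13. We prove 3^n ≥ 34n^4 - 19n for all n ≥ 13.
Base step (n = 13): 3^n = 1594323 and 34n^4 - 19n = 970827, so 1594323 ≥ 970827.
For the inductive step, assume it holds for an arbitrary r ≥ 13, so 3^r ≥ 34r^4 - 19r.
Then 3^(r + 1) = 3·(3^r) ≥ 3·(34r^4 - 19r).
Also, for r ≥ 13 we have 3·(34r^4 - 19r) ≥ 34(r+1)^4 - 19(r+1), since 3·(34r^4 - 19r) − (34(r+1)^4 - 19(r+1)) = 68r^4 - 136r^3 - 204r^2 - 174r - 15, which is nonnegative for all r ≥ 13.
Combining, 3^(r + 1) ≥ 34(r+1)^4 - 19(r+1).
This completes the induction.
Hence the smallest such M is 13.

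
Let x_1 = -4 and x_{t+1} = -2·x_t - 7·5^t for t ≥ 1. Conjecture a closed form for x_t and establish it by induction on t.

x_t = (-2)^(t - 1) - 5^t

Computing the first terms: x_1 = -4, x_2 = -27, x_3 = -121. This suggests x_t = (-2)^(t - 1) - 5^t.
When t = 1: the formula gives -4 = -4 = x_1.
Suppose the result is true for t = p, so x_p = (-2)^(p - 1) - 5^p.
Then x_{p+1} = -2·x_p - 7·5^p = -2·((-2)^(p - 1) - 5^p) - 7·5^p = (-2)^p - 5^(p + 1) = (-2)^((p+1) - 1) - 5^(p+1),
which is the claimed formula at t = p+1.
By the principle of mathematical induction, the result holds for all t ≥ 1.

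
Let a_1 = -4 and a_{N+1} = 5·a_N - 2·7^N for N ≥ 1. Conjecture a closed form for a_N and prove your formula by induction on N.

a_N = 3·5^(N - 1) - 7^N

Computing the first terms: a_1 = -4, a_2 = -34, a_3 = -268. This suggests a_N = 3·5^(N - 1) - 7^N.
Base step (N = 1): the formula gives -4 = -4 = a_1.
Inductive step: assume the claim holds for N = i, so a_i = 3·5^(i - 1) - 7^i.
Then a_{i+1} = 5·a_i - 2·7^i = 5·(3·5^(i - 1) - 7^i) - 2·7^i = 3·5^i - 7^(i + 1) = 3·5^((i+1) - 1) - 7^(i+1),
which is the claimed formula at N = i+1.
Hence, by induction on N, the claim holds for every N ≥ 1.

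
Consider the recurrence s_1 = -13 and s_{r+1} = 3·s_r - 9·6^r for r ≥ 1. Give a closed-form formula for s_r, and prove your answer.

Computing the first terms: s_1 = -13, s_2 = -93, s_3 = -603. This suggests s_r = 5·3^(r - 1) - 3·6^r.
Base step (r = 1): the formula gives -13 = -13 = s_1.
For the inductive step, assume it holds for an arbitrary k ≥ 1, so s_k = 5·3^(k - 1) - 3·6^k.
Then s_{k+1} = 3·s_k - 9·6^k = 3·(5·3^(k - 1) - 3·6^k) - 9·6^k = 5·3^k - 3·6^(k + 1) = 5·3^((k+1) - 1) - 3·6^(k+1),
which is the claimed formula at r = k+1.
By the principle of mathematical induction, the result holds for all r ≥ 1.

s_r = 5·3^(r - 1) - 3·6^r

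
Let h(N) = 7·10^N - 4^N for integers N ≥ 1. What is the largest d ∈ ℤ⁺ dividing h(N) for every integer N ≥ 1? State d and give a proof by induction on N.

Computing the first values: h(1) = 66 and h(2) = 684; gcd(66, 684) = 6, so d ≤ 6.
We prove 6 | 7·10^N - 4^N for all N ≥ 1 by induction on N.
For the base case N = 1: h(1) = 66 = 6·(11), so 6 | h(1).
Inductive step: suppose the statement holds for some j ≥ 1, i.e. 6 | h(j). Then
h(j+1) − 10·h(j) = (7·10^(j+1) - 4^(j+1)) − 10·(7·10^j - 4^j) = (-1)·4^j·(4 − 10) = (6)·4^j. Since 6 | h(j) by the inductive hypothesis, 6 | 10·h(j); and 6 | 6 since 6 = 6·1. Therefore 6 | h(j+1).
This completes the induction.
Therefore the largest such d is 6.

d = 6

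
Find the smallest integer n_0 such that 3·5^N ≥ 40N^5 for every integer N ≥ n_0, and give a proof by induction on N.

At N = 8: 1171875 < 1310720, so the inequality fails and n_0 ≥ 9. We prove 3·5^N ≥ 40N^5 for all N ≥ 9.
For the base case N = 9: 3·5^N = 5859375 and 40N^5 = 2361960, so 5859375 ≥ 2361960.
Inductive step: suppose the statement holds for some j ≥ 9, so 3·5^j ≥ 40j^5.
Then 3·5^(j + 1) = 5·(3·5^j) ≥ 5·(40j^5).
Also, for j ≥ 9 we have 5·(40j^5) ≥ 40(j+1)^5, since 5 ≥ (1 + 1/j)^5 for all j ≥ 9.
Combining, 3·5^(j + 1) ≥ 40(j+1)^5.
This completes the induction.
Hence the smallest such n_0 is 9.

n_0 = 9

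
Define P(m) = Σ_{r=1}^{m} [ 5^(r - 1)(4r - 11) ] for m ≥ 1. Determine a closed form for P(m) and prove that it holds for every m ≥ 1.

P(m) = 5^m(m - 3) + 3

We claim P(m) = 5^m(m - 3) + 3 for all m ≥ 1.
Base step (m = 1): P(1) = -7, and the closed form gives -7. They agree.
For the inductive step, assume it holds for an arbitrary r ≥ 1, so P(r) = 5^r(r - 3) + 3.
Then P(r+1) = P(r) + (5^r(4r - 7)) = (5^r(r - 3) + 3) + (5^r(4r - 7)).
Simplifying, P(r+1) = 5·5^r·r - 10·5^r + 3 = 5^(r+1)((r+1) - 3) + 3,
which is the closed form with m = r+1.
By induction, the statement is established for all m ≥ 1.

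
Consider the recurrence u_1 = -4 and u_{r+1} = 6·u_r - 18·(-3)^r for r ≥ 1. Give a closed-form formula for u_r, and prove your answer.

Computing the first terms: u_1 = -4, u_2 = 30, u_3 = 18. This suggests u_r = 2(-3)^r + 2·6^(r - 1).
Base case (r = 1): the formula gives -4 = -4 = u_1.
Inductive step: assume the claim holds for r = i, so u_i = 2(-3)^i + 2·6^(i - 1).
Then u_{i+1} = 6·u_i - 18·(-3)^i = 6·(2(-3)^i + 2·6^(i - 1)) - 18·(-3)^i = 2(-3)^(i + 1) + 2·6^i = 2(-3)^(i+1) + 2·6^((i+1) - 1),
which is the claimed formula at r = i+1.
This completes the induction.

u_r = 2(-3)^r + 2·6^(r - 1)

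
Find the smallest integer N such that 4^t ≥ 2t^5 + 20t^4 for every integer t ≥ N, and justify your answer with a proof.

At t = 8: 65536 < 147456, so the inequality fails and N ≥ 9. We prove 4^t ≥ 2t^5 + 20t^4 for all t ≥ 9.
For the base case t = 9: 4^t = 262144 and 2t^5 + 20t^4 = 249318, so 262144 ≥ 249318.
Inductive step: assume the claim holds for t = j, so 4^j ≥ 2j^5 + 20j^4.
Then 4^(j + 1) = 4·(4^j) ≥ 4·(2j^5 + 20j^4).
Also, for j ≥ 9 we have 4·(2j^5 + 20j^4) ≥ 2(j+1)^5 + 20(j+1)^4, since 4·(2j^5 + 20j^4) − (2(j+1)^5 + 20(j+1)^4) = 6j^5 + 50j^4 - 100j^3 - 140j^2 - 90j - 22, which is nonnegative for all j ≥ 9.
Combining, 4^(j + 1) ≥ 2(j+1)^5 + 20(j+1)^4.
By the principle of mathematical induction, the result holds for all t ≥ 9.
Hence the smallest such N is 9.

N = 9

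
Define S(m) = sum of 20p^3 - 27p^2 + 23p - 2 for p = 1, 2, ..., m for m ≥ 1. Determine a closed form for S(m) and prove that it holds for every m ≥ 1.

We claim S(m) = m(5m^3 + m^2 + 3m + 5) for all m ≥ 1.
Base case (m = 1): S(1) = 14, and the closed form gives 14. They agree.
For the inductive step, assume it holds for an arbitrary p ≥ 1, so S(p) = p(5p^3 + p^2 + 3p + 5).
Then S(p+1) = S(p) + (20p^3 + 33p^2 + 29p + 14) = (p(5p^3 + p^2 + 3p + 5)) + (20p^3 + 33p^2 + 29p + 14).
Simplifying, S(p+1) = (p + 1)(5p^3 + 16p^2 + 20p + 14) = (p+1)(5(p+1)^3 + (p+1)^2 + 3(p+1) + 5),
which is the closed form with m = p+1.
This completes the induction.

S(m) = m(5m^3 + m^2 + 3m + 5)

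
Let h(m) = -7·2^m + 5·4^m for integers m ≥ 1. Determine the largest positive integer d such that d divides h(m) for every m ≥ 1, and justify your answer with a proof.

Computing the first values: h(1) = 6 and h(2) = 52; gcd(6, 52) = 2, so d ≤ 2.
We prove 2 | -7·2^m + 5·4^m for all m ≥ 1 by induction on m.
Base step (m = 1): h(1) = 6 = 2·(3), so 2 | h(1).
Inductive step: suppose the statement holds for some i ≥ 1, i.e. 2 | h(i). Then
h(i+1) − 4·h(i) = (-7·2^(i+1) + 5·4^(i+1)) − 4·(-7·2^i + 5·4^i) = (-7)·2^i·(2 − 4) = (14)·2^i. Since 2 | h(i) by the inductive hypothesis, 2 | 4·h(i); and 2 | 14 since 14 = 2·7. Therefore 2 | h(i+1).
Hence, by induction on m, the claim holds for every m ≥ 1.
Therefore the largest such d is 2.

d = 2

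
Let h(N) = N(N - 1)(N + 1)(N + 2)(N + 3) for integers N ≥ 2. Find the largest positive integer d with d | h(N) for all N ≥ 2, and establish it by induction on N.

d = 120

Computing the first values: h(2) = 120 and h(3) = 720; gcd(120, 720) = 120, so d ≤ 120.
We prove 120 | N(N - 1)(N + 1)(N + 2)(N + 3) for all N ≥ 2 by induction on N.
When N = 2: h(2) = 120 = 120·(1), so 120 | h(2).
Suppose the result is true for N = j, i.e. 120 | h(j). Then
h(j+1) − h(j) = j·(j+1)·(j+2)·(j+3)·(j+4) − (j-1)·j·(j+1)·(j+2)·(j+3) = j·(j+1)·(j+2)·(j+3)·[(j+4) − (j-1)] = 5·j·(j+1)·(j+2)·(j+3). The product of 4 consecutive integers is divisible by (4)! = 24, so h(j+1) − h(j) is divisible by 5·24 = 120. By the inductive hypothesis 120 | h(j), hence 120 | h(j+1).
This completes the induction.
Therefore the largest such d is 120.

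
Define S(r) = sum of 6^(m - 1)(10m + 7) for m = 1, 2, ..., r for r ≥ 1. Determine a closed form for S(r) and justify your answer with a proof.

S(r) = 6^r(2r + 1) - 1

We claim S(r) = 6^r(2r + 1) - 1 for all r ≥ 1.
When r = 1: S(1) = 17, and the closed form gives 17. They agree.
Inductive step: suppose the statement holds for some m ≥ 1, so S(m) = 6^m(2m + 1) - 1.
Then S(m+1) = S(m) + (6^m(10m + 17)) = (6^m(2m + 1) - 1) + (6^m(10m + 17)).
Simplifying, S(m+1) = 12·6^m·m + 18·6^m - 1 = 6^(m+1)(2(m+1) + 1) - 1,
which is the closed form with r = m+1.
By the principle of mathematical induction, the result holds for all r ≥ 1.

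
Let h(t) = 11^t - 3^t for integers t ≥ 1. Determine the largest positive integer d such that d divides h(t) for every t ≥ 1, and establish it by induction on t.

Computing the first values: h(1) = 8 and h(2) = 112; gcd(8, 112) = 8, so d ≤ 8.
We prove 8 | 11^t - 3^t for all t ≥ 1 by induction on t.
Base case (t = 1): h(1) = 8 = 8·(1), so 8 | h(1).
Inductive step: suppose the statement holds for some p ≥ 1, i.e. 8 | h(p). Then
11^{p+1} − 3^{p+1} = 11·11^p − 3·3^p = 11·(11^p − 3^p) + (8)·3^p. The first term is divisible by 8 by the inductive hypothesis, and the second term (8)·3^p is divisible by 8 since 8 | 8. Hence 8 | h(p+1).
Hence, by induction on t, the claim holds for every t ≥ 1.
Therefore the largest such d is 8.

d = 8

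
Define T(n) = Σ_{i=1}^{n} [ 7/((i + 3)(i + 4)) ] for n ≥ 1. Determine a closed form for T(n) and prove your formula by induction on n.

T(n) = 7n/(4(n + 4))

We claim T(n) = 7n/(4(n + 4)) for all n ≥ 1.
When n = 1: T(1) = 7/20, and the closed form gives 7/20. They agree.
Suppose the result is true for n = i, so T(i) = 7i/(4(i + 4)).
Then T(i+1) = T(i) + (7/((i + 4)(i + 5))) = (7i/(4(i + 4))) + (7/((i + 4)(i + 5))).
Simplifying, T(i+1) = 7(i + 1)/(4(i + 5)) = 7(i+1)/(4((i+1) + 4)),
which is the closed form with n = i+1.
By induction, the statement is established for all n ≥ 1.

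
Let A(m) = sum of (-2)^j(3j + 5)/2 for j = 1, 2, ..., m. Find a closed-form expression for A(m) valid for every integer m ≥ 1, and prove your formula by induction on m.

We claim A(m) = (-2)^m(m + 2) - 2 for all m ≥ 1.
Base case (m = 1): A(1) = -8, and the closed form gives -8. They agree.
Inductive step: assume the claim holds for m = j, so A(j) = (-2)^j(j + 2) - 2.
Then A(j+1) = A(j) + ((-2)^j(-3j - 8)) = ((-2)^j(j + 2) - 2) + ((-2)^j(-3j - 8)).
Simplifying, A(j+1) = -2(-2)^j·j - 6(-2)^j - 2 = (-2)^(j+1)((j+1) + 2) - 2,
which is the closed form with m = j+1.
By induction, the statement is established for all m ≥ 1.

A(m) = (-2)^m(m + 2) - 2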